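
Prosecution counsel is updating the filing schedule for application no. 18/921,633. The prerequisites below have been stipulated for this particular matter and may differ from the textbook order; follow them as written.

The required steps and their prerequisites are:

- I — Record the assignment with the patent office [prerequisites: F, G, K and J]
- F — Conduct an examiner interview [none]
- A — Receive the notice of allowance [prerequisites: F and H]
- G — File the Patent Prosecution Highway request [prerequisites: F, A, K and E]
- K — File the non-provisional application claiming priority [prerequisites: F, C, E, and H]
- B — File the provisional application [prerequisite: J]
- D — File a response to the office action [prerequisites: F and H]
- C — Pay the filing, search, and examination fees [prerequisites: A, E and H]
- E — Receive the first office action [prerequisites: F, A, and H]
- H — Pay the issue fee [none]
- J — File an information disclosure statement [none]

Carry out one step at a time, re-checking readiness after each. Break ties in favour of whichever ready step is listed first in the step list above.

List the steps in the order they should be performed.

F, H, A, D, E, C, K, G, J, I, B

F, H and J have no prerequisites; F is listed earlier, so F is first.
Ready: H and J. H is listed earlier → H.
Now A, D and J have their prerequisites met. A is listed earlier, so A next.
Ready: D, E and J. D is listed earlier → D.
Ready: E and J. E is listed earlier → E.
C and J are both available; C is listed earlier → C.
K and J are both available; K is listed earlier → K.
Now G and J have their prerequisites met. G is listed earlier, so G next.
That leaves J as the only ready step → J.
Ready: I and B. I is listed earlier → I.
B is the only step now ready → B.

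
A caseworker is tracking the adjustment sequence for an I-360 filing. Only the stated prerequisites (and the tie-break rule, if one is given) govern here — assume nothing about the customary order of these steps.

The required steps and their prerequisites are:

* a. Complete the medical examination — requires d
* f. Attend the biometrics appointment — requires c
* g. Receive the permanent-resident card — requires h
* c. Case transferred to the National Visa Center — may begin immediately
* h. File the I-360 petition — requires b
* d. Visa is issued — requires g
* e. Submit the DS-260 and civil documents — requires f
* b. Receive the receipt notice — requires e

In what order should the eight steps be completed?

Only c has no prerequisites, so it is first.
f needed c, now all done → f.
Next only e has its prerequisites met → e.
b is the only step now ready → b.
h needed b, now all done → h.
g is the only step now ready → g.
Next only d has its prerequisites met → d.
That leaves a as the only ready step → a.

c, f, e, b, h, g, d, a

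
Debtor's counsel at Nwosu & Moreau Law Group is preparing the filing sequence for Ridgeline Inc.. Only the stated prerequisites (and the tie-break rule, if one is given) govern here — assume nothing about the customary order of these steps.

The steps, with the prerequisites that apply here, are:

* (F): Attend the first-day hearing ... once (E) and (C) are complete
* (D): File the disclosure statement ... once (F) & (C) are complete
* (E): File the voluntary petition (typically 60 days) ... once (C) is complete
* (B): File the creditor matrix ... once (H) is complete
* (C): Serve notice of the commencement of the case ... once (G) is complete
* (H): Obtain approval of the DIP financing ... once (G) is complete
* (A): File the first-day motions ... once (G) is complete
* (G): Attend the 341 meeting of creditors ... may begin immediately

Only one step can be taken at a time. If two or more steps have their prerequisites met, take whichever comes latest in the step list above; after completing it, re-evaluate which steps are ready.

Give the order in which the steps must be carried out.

(G) has no prerequisites → (G) first.
Now (A), (H) and (C) have their prerequisites met. (A) is listed later, so (A) next.
Ready: (H) and (C). (H) is listed later → (H).
(B) now also ready, so the ready set is {(C), (B)}; (C) is listed later → (C).
(E) now also ready, so the ready set is {(B), (E)}; (B) is listed later → (B).
(E) needed (C), now all done → (E).
(F) needed (C) and (E), now all done → (F).
(D) is the only step now ready → (D).

(G) (A) (H) (C) (B) (E) (F) (D)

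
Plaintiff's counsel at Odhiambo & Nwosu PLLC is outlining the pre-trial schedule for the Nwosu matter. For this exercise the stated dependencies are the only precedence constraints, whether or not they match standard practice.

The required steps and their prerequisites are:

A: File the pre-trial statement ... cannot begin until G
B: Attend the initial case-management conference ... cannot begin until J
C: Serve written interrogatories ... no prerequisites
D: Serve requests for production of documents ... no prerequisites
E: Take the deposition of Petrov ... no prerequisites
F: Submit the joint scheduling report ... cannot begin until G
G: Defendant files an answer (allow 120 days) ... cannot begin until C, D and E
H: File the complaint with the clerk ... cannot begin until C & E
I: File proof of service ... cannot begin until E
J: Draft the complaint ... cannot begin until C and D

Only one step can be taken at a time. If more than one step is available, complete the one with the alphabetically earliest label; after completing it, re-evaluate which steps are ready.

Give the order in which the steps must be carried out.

C → D → E → G → A → F → H → I → J → B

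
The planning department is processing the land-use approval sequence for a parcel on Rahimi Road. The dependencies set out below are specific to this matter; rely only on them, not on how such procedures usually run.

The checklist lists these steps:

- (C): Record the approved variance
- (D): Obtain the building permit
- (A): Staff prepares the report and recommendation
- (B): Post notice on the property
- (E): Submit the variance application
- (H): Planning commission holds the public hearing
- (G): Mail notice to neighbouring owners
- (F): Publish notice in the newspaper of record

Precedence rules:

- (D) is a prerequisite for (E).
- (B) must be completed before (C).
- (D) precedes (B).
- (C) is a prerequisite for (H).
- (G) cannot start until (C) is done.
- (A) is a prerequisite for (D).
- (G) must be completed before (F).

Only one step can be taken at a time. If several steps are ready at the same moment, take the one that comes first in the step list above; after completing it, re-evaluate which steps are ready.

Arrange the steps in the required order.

(A) (D) (B) (C) (E) (H) (G) (F)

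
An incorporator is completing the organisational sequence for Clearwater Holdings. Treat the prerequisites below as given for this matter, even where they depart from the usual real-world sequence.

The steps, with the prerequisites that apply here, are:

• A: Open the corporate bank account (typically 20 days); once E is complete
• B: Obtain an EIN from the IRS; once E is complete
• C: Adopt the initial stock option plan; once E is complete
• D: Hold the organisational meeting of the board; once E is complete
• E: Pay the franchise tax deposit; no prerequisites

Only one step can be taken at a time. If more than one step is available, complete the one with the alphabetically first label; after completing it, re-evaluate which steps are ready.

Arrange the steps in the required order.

E has no prerequisites → E first.
Now A, B, C and D have their prerequisites met. A has the earlier label, so A next.
Ready: B, C and D. B has the earlier label → B.
Now C and D have their prerequisites met. C has the earlier label, so C next.
D is the only step now ready → D.

E, A, B, C, D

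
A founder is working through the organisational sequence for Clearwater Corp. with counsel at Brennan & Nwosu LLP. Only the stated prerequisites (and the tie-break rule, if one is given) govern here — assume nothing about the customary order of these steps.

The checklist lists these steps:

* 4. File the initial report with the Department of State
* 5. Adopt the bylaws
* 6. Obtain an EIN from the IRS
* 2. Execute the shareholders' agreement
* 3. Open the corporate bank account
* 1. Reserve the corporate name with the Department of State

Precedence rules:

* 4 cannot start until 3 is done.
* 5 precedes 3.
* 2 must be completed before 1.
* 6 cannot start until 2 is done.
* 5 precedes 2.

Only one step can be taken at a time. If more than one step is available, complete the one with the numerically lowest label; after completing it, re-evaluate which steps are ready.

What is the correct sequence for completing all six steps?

5, 2, 1, 3, 4, 6

5 has no prerequisites → 5 first.
2 and 3 are both available; 2 has the earlier label → 2.
1, 3 and 6 are all available; 1 has the earlier label → 1.
3 and 6 are both available; 3 has the earlier label → 3.
Ready: 4 and 6. 4 has the earlier label → 4.
6 is the only step now ready → 6.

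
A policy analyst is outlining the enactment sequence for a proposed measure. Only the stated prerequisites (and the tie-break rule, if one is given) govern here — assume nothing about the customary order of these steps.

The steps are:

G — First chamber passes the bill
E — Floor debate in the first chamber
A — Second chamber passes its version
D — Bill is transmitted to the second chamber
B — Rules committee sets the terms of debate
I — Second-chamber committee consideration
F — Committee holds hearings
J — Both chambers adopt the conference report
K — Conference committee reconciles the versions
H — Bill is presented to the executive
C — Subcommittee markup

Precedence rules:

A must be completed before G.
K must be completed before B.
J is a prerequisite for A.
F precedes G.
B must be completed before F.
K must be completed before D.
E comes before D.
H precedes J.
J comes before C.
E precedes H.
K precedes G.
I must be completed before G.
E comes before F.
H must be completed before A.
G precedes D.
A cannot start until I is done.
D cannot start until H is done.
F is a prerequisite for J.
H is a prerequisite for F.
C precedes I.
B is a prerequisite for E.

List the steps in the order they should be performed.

K → B → E → H → F → J → C → I → A → G → D

K is the only step with nothing outstanding, so it goes first.
Next only B has its prerequisites met → B.
E needed B, now all done → E.
H is the only step now ready → H.
F is the only step now ready → F.
That leaves J as the only ready step → J.
That leaves C as the only ready step → C.
I needed C, now all done → I.
A needed I, J and H, now all done → A.
Next only G has its prerequisites met → G.
D needed G, E, K and H, now all done → D.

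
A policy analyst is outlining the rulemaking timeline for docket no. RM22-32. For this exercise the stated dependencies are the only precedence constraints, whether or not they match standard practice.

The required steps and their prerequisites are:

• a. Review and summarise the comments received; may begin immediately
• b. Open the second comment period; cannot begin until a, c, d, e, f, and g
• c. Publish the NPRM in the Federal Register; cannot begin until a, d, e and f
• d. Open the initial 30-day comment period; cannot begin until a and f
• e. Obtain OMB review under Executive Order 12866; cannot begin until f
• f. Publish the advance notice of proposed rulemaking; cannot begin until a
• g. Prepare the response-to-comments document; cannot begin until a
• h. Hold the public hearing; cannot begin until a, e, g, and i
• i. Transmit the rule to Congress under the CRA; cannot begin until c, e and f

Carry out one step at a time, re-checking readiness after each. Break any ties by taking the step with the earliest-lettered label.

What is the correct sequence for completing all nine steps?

a, f, d, e, c, g, b, i, h

a has no prerequisites → a first.
Ready: f and g. f has the earlier label → f.
Ready: d, e and g. d has the earlier label → d.
e and g are both available; e has the earlier label → e.
c now also ready, so the ready set is {c, g}; c has the earlier label → c.
g and i are both available; g has the earlier label → g.
b now also ready, so the ready set is {b, i}; b has the earlier label → b.
i is the only step now ready → i.
That leaves h as the only ready step → h.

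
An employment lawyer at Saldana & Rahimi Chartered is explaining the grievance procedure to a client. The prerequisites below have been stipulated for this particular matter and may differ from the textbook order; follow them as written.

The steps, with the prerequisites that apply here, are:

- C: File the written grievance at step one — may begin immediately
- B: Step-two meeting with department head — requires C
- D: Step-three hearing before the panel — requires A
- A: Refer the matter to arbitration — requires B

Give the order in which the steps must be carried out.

C B A D

C is the only step with nothing outstanding, so it goes first.
B needed C, now all done → B.
A needed B, now all done → A.
That leaves D as the only ready step → D.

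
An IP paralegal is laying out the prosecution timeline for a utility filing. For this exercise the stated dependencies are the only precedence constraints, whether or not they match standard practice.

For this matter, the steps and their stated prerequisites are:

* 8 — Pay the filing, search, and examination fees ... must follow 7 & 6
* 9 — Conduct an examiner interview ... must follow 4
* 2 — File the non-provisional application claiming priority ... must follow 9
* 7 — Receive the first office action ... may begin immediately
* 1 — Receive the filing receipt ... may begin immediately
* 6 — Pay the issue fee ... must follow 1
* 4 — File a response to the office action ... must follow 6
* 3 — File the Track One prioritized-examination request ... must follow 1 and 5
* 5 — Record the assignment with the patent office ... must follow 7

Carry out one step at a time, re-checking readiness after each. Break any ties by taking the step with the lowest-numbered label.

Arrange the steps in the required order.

1 6 4 7 5 3 8 9 2

1 and 7 have no prerequisites; 1 has the earlier label, so 1 is first.
6 now also ready, so the ready set is {6, 7}; 6 has the earlier label → 6.
Now 4 and 7 have their prerequisites met. 4 has the earlier label, so 4 next.
9 now also ready, so the ready set is {7, 9}; 7 has the earlier label → 7.
Now 5, 8 and 9 have their prerequisites met. 5 has the earlier label, so 5 next.
3 now also ready, so the ready set is {3, 8, 9}; 3 has the earlier label → 3.
8 and 9 are both available; 8 has the earlier label → 8.
That leaves 9 as the only ready step → 9.
2 needed 9, now all done → 2.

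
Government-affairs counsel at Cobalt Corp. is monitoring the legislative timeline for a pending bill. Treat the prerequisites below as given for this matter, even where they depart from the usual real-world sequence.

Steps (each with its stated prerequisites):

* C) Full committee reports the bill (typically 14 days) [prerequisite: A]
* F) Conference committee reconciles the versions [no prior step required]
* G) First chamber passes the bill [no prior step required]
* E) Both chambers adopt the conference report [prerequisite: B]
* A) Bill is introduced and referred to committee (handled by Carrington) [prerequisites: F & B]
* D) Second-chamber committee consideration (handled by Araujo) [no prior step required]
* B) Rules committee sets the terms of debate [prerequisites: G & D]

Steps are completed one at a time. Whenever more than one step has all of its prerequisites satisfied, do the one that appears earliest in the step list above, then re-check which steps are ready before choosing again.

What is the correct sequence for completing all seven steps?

Nothing is required for F, G and D. F is listed earlier → F first.
G and D are both available; G is listed earlier → G.
D is the only step now ready → D.
B needed G and D, now all done → B.
Now E and A have their prerequisites met. E is listed earlier, so E next.
That leaves A as the only ready step → A.
C needed A, now all done → C.

F G D B E A C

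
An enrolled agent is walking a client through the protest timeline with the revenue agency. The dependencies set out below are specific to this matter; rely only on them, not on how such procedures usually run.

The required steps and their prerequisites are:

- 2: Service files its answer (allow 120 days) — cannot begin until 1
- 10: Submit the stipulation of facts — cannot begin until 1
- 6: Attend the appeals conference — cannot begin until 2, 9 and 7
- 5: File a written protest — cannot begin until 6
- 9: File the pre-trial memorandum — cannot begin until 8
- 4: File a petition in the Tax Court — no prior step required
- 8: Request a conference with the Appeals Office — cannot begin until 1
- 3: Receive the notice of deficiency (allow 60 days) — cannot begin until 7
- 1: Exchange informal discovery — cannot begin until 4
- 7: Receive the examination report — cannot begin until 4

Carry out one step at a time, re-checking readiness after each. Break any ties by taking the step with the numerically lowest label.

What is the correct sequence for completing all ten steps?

4 has no prerequisites → 4 first.
1 and 7 are both available; 1 has the earlier label → 1.
2, 7, 8 and 10 are all available; 2 has the earlier label → 2.
7, 8 and 10 are all available; 7 has the earlier label → 7.
3, 8 and 10 are all available; 3 has the earlier label → 3.
Now 8 and 10 have their prerequisites met. 8 has the earlier label, so 8 next.
9 and 10 are both available; 9 has the earlier label → 9.
6 now also ready, so the ready set is {6, 10}; 6 has the earlier label → 6.
5 now also ready, so the ready set is {5, 10}; 5 has the earlier label → 5.
10 needed 1, now all done → 10.

4, 1, 2, 7, 3, 8, 9, 6, 5, 10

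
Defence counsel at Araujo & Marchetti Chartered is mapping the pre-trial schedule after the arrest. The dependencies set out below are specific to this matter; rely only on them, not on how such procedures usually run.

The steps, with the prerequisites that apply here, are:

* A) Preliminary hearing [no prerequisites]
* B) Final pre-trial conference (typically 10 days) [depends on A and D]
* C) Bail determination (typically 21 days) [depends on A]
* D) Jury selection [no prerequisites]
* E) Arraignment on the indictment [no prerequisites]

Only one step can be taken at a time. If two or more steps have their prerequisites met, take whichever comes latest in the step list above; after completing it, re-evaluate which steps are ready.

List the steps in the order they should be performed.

E → D → A → C → B

Nothing is required for E, D and A. E is listed later → E first.
Now D and A have their prerequisites met. D is listed later, so D next.
A is the only step now ready → A.
Now C and B have their prerequisites met. C is listed later, so C next.
B is the only step now ready → B.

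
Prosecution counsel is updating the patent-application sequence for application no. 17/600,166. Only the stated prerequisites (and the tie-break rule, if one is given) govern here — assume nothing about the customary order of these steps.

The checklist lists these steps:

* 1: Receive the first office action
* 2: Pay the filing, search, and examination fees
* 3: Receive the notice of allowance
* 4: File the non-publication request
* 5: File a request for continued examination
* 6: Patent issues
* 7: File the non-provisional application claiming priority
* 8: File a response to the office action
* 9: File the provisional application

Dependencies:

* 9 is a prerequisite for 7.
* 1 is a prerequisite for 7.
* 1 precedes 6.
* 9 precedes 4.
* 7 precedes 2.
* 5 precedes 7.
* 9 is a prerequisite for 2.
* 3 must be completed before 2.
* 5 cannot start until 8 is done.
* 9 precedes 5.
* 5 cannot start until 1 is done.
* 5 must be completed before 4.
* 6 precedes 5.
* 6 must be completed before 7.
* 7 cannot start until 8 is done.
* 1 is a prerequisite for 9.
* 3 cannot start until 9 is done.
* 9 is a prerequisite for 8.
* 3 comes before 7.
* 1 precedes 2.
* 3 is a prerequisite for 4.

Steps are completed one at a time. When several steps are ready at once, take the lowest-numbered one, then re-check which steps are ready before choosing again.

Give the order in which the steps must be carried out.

Only 1 has no prerequisites, so it is first.
6 and 9 are both available; 6 has the earlier label → 6.
9 needed 1, now all done → 9.
Ready: 3 and 8. 3 has the earlier label → 3.
8 needed 9, now all done → 8.
Next only 5 has its prerequisites met → 5.
4 and 7 are both available; 4 has the earlier label → 4.
7 needed 1, 3, 5, 6, 8 and 9, now all done → 7.
Next only 2 has its prerequisites met → 2.

1 → 6 → 9 → 3 → 8 → 5 → 4 → 7 → 2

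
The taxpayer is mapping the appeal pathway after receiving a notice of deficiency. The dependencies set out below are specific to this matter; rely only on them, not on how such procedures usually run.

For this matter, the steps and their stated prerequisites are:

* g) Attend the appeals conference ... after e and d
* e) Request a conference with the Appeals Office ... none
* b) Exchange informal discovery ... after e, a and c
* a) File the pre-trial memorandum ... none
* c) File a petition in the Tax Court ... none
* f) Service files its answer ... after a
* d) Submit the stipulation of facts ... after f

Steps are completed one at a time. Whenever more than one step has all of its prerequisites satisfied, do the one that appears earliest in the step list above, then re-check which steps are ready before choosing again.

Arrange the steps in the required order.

e → a → c → b → f → d → g

Nothing is required for e, a and c. e is listed earlier → e first.
a and c are both available; a is listed earlier → a.
f now also ready, so the ready set is {c, f}; c is listed earlier → c.
b and f are both available; b is listed earlier → b.
Next only f has its prerequisites met → f.
That leaves d as the only ready step → d.
g needed e and d, now all done → g.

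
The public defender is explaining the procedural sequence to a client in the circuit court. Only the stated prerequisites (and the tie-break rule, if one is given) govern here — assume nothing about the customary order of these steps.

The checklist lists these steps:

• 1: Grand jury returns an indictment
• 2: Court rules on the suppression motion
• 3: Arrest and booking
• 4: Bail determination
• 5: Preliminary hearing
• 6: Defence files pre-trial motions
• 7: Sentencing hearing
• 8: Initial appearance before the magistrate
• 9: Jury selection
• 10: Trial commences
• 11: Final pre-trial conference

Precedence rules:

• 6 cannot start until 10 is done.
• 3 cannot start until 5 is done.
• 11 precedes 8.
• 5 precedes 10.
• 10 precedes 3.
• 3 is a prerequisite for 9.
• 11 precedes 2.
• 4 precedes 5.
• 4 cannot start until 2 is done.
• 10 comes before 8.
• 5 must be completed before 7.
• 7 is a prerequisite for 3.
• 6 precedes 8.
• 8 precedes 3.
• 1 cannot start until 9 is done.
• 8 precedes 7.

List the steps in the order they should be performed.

11 → 2 → 4 → 5 → 10 → 6 → 8 → 7 → 3 → 9 → 1

Only 11 has no prerequisites, so it is first.
2 needed 11, now all done → 2.
4 needed 2, now all done → 4.
5 is the only step now ready → 5.
10 needed 5, now all done → 10.
6 needed 10, now all done → 6.
8 needed 6, 10 and 11, now all done → 8.
7 needed 5 and 8, now all done → 7.
3 needed 5, 7, 8 and 10, now all done → 3.
9 is the only step now ready → 9.
1 needed 9, now all done → 1.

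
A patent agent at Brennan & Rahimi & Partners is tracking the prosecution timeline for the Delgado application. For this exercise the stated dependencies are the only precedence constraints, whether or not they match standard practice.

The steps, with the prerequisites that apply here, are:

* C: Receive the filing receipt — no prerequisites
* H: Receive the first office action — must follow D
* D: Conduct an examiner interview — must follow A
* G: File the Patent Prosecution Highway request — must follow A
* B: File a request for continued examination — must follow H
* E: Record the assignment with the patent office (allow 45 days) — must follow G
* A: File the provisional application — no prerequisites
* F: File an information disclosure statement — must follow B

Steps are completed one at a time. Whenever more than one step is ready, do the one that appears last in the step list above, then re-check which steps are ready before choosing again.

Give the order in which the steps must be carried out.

A and C have no prerequisites; A is listed later, so A is first.
G and D now also ready, so the ready set is {G, D, C}; G is listed later → G.
E now also ready, so the ready set is {E, D, C}; E is listed later → E.
Now D and C have their prerequisites met. D is listed later, so D next.
H and C are both available; H is listed later → H.
Ready: B and C. B is listed later → B.
F now also ready, so the ready set is {F, C}; F is listed later → F.
C is the only step now ready → C.

A G E D H B F C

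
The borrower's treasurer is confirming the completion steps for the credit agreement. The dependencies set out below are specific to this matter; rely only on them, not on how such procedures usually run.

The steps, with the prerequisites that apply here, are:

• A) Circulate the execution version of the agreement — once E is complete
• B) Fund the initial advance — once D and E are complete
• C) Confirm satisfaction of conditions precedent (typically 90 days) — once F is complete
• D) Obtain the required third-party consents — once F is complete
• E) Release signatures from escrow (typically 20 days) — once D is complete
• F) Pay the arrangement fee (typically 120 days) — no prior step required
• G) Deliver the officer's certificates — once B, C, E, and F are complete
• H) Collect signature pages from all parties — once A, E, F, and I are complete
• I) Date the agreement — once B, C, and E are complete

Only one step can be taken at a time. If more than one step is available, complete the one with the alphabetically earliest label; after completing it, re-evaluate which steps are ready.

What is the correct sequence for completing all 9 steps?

F is the only step with nothing outstanding, so it goes first.
Now C and D have their prerequisites met. C has the earlier label, so C next.
D needed F, now all done → D.
That leaves E as the only ready step → E.
Now A and B have their prerequisites met. A has the earlier label, so A next.
That leaves B as the only ready step → B.
Ready: G and I. G has the earlier label → G.
That leaves I as the only ready step → I.
That leaves H as the only ready step → H.

F, C, D, E, A, B, G, I, H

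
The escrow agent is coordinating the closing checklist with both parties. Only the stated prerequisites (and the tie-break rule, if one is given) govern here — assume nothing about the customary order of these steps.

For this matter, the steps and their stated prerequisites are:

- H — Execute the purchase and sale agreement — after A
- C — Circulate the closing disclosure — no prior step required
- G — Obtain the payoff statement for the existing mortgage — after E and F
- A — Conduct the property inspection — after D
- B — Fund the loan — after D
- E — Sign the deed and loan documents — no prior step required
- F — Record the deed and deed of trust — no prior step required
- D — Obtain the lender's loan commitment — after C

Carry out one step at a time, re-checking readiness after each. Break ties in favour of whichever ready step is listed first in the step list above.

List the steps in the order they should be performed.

C, E and F have no prerequisites; C is listed earlier, so C is first.
Now E, F and D have their prerequisites met. E is listed earlier, so E next.
Now F and D have their prerequisites met. F is listed earlier, so F next.
Now G and D have their prerequisites met. G is listed earlier, so G next.
D is the only step now ready → D.
Now A and B have their prerequisites met. A is listed earlier, so A next.
H now also ready, so the ready set is {H, B}; H is listed earlier → H.
That leaves B as the only ready step → B.

C, E, F, G, D, A, H, B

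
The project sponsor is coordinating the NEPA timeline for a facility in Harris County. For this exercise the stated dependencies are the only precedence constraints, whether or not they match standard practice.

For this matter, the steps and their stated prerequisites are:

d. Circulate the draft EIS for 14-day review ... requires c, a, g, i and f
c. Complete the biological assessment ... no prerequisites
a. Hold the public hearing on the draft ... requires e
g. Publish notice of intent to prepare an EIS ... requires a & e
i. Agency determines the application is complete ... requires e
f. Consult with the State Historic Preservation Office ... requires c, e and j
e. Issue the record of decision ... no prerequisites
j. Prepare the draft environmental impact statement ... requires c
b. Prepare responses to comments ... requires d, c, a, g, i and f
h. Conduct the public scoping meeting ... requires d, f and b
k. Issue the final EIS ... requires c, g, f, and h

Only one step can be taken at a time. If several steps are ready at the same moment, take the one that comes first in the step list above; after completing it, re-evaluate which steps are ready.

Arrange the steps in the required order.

c, e, a, g, i, j, f, d, b, h, k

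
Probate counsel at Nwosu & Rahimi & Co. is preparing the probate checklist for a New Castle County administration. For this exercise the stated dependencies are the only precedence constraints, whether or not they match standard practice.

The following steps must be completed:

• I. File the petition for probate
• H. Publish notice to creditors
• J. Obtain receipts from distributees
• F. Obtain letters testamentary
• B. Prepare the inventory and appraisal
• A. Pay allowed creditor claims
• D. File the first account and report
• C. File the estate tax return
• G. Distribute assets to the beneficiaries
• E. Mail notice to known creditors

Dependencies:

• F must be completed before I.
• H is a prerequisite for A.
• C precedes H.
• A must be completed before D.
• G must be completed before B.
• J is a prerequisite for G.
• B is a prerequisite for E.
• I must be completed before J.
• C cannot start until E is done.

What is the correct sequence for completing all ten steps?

F, I, J, G, B, E, C, H, A, D

F is the only step with nothing outstanding, so it goes first.
I needed F, now all done → I.
That leaves J as the only ready step → J.
G is the only step now ready → G.
Next only B has its prerequisites met → B.
E needed B, now all done → E.
C needed E, now all done → C.
H needed C, now all done → H.
A needed H, now all done → A.
Next only D has its prerequisites met → D.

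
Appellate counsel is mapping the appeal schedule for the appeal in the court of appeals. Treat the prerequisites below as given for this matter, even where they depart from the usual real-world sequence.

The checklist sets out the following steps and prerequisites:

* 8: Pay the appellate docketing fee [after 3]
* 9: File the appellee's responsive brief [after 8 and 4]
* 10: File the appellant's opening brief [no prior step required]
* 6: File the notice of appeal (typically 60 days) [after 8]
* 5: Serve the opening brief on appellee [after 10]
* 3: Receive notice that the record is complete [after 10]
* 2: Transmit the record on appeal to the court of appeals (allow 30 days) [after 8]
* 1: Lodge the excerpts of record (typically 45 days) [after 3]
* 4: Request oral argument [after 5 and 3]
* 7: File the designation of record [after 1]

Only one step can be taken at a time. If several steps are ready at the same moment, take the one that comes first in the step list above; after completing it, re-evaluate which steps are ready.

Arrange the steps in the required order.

10 is the only step with nothing outstanding, so it goes first.
Ready: 5 and 3. 5 is listed earlier → 5.
3 needed 10, now all done → 3.
Ready: 8, 1 and 4. 8 is listed earlier → 8.
6, 2, 1 and 4 are all available; 6 is listed earlier → 6.
Now 2, 1 and 4 have their prerequisites met. 2 is listed earlier, so 2 next.
Now 1 and 4 have their prerequisites met. 1 is listed earlier, so 1 next.
Now 4 and 7 have their prerequisites met. 4 is listed earlier, so 4 next.
Now 9 and 7 have their prerequisites met. 9 is listed earlier, so 9 next.
That leaves 7 as the only ready step → 7.

10 5 3 8 6 2 1 4 9 7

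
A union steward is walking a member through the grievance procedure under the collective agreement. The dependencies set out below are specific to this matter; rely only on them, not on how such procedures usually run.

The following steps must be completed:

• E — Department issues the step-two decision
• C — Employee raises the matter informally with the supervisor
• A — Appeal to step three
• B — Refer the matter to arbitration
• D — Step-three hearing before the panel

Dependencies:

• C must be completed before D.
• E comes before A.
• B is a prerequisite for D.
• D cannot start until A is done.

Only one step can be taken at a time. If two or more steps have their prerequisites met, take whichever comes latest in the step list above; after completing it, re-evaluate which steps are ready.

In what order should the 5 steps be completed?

B C E A D

B, C and E have no prerequisites; B is listed later, so B is first.
Ready: C and E. C is listed later → C.
E is the only step now ready → E.
A needed E, now all done → A.
D is the only step now ready → D.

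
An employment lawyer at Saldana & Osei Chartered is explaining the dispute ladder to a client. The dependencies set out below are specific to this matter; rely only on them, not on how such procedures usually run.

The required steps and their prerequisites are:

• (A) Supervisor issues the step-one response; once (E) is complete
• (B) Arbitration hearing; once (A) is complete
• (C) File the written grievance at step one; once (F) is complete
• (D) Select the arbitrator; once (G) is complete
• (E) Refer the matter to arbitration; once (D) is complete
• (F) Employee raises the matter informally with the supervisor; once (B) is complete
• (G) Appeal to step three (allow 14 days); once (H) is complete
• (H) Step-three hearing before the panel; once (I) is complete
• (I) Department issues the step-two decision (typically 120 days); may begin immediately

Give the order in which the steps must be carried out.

(I) (H) (G) (D) (E) (A) (B) (F) (C)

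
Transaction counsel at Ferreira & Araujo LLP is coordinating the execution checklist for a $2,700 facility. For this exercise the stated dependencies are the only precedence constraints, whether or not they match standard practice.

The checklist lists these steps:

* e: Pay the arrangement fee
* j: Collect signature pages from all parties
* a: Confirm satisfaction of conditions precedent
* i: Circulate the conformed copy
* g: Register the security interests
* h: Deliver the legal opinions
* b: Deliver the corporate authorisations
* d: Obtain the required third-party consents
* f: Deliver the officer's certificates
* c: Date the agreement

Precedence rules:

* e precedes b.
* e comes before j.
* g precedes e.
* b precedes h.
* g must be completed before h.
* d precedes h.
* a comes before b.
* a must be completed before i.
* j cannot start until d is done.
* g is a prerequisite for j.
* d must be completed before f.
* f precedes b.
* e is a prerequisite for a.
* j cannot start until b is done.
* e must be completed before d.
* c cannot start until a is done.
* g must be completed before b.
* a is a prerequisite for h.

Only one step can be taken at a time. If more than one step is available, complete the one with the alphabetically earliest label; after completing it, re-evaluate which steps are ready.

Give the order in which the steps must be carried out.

g, e, a, c, d, f, b, h, i, j

Only g has no prerequisites, so it is first.
That leaves e as the only ready step → e.
Now a and d have their prerequisites met. a has the earlier label, so a next.
Ready: c, d and i. c has the earlier label → c.
Now d and i have their prerequisites met. d has the earlier label, so d next.
Now f and i have their prerequisites met. f has the earlier label, so f next.
Now b and i have their prerequisites met. b has the earlier label, so b next.
h, i and j are all available; h has the earlier label → h.
Ready: i and j. i has the earlier label → i.
That leaves j as the only ready step → j.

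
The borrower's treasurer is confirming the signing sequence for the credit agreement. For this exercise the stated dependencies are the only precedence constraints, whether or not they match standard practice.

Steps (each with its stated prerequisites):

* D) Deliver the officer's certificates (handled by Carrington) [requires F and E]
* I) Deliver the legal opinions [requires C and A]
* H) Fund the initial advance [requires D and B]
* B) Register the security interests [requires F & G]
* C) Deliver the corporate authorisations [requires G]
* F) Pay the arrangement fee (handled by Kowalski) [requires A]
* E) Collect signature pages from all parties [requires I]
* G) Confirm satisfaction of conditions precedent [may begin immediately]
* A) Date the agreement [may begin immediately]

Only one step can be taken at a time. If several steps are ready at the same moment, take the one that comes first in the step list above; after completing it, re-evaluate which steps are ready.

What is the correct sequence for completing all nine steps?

G → C → A → I → F → B → E → D → H

Nothing is required for G and A. G is listed earlier → G first.
C now also ready, so the ready set is {C, A}; C is listed earlier → C.
A is the only step now ready → A.
I and F are both available; I is listed earlier → I.
E now also ready, so the ready set is {F, E}; F is listed earlier → F.
B now also ready, so the ready set is {B, E}; B is listed earlier → B.
E needed I, now all done → E.
D is the only step now ready → D.
That leaves H as the only ready step → H.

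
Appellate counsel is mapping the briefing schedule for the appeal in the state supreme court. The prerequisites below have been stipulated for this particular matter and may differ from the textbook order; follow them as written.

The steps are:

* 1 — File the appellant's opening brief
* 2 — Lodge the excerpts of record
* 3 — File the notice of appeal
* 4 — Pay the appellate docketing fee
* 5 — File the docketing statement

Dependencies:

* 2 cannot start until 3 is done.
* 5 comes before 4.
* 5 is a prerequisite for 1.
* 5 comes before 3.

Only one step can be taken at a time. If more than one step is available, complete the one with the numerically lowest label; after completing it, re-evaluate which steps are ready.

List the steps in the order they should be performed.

5 has no prerequisites → 5 first.
Now 1, 3 and 4 have their prerequisites met. 1 has the earlier label, so 1 next.
Now 3 and 4 have their prerequisites met. 3 has the earlier label, so 3 next.
2 and 4 are both available; 2 has the earlier label → 2.
4 is the only step now ready → 4.

5 → 1 → 3 → 2 → 4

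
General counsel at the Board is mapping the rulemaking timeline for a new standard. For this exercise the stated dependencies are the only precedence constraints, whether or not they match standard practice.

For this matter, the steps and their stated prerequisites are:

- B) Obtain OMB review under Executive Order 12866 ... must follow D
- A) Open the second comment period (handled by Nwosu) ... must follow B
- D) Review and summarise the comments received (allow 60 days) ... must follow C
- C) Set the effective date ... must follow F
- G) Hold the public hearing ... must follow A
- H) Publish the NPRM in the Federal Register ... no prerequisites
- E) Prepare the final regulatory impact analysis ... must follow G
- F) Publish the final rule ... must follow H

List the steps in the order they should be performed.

Only H has no prerequisites, so it is first.
F is the only step now ready → F.
C needed F, now all done → C.
D needed C, now all done → D.
B needed D, now all done → B.
Next only A has its prerequisites met → A.
G is the only step now ready → G.
Next only E has its prerequisites met → E.

H, F, C, D, B, A, G, E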